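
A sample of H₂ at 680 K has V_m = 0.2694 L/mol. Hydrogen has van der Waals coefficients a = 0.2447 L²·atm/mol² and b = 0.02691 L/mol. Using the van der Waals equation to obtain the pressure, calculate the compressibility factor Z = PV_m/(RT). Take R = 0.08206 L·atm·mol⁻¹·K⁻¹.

P = RT/(V_m − b) − a/V_m² = (0.08206)(680)/(0.2694 − 0.02691) − 0.2447/(0.2694)²
  = 55.801/0.24249 − 3.3716 = 230.12 − 3.3716 = 226.75 atm
Z = PV_m/(RT) = (226.75)(0.2694)/((0.08206)(680)) = 61.086/55.801 = 1.095

Z ≈ 1.095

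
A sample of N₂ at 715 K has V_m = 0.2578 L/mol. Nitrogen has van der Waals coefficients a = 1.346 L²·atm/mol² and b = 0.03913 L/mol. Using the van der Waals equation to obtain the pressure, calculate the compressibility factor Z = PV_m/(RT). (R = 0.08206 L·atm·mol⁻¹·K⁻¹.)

Z ≈ 1.090

P = RT/(V_m − b) − a/V_m² = (0.08206)(715)/(0.2578 − 0.03913) − 1.346/(0.2578)²
  = 58.673/0.21867 − 20.253 = 268.32 − 20.253 = 248.07 atm
Z = PV_m/(RT) = (248.07)(0.2578)/((0.08206)(715)) = 63.952/58.673 = 1.090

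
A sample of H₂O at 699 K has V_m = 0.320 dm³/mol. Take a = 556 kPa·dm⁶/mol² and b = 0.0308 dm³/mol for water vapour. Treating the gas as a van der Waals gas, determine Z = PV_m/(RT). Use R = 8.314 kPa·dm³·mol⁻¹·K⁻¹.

P = RT/(V_m − b) − a/V_m² = (8.314)(699)/(0.320 − 0.0308) − 556/(0.320)²
  = 5811.5/0.28920 − 5429.7 = 20095 − 5429.7 = 14665 kPa
Z = PV_m/(RT) = (14665)(0.320)/((8.314)(699)) = 4692.8/5811.5 = 0.8075

Z ≈ 0.8075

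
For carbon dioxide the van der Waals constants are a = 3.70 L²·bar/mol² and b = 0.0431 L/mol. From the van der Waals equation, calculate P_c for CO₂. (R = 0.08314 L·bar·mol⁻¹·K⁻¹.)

For a van der Waals gas, P_c = a/(27b²).
P_c = 3.70/(27×(0.0431)²) = 3.70/0.050155 = 73.77 bar

P_c ≈ 73.77 bar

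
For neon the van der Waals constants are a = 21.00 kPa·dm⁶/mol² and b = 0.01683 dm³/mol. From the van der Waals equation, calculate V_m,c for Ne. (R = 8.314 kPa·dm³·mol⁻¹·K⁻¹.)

V_m,c ≈ 0.05049 dm³/mol

For a van der Waals gas, V_m,c = 3b.
V_m,c = 3×0.01683 = 0.05049 dm³/mol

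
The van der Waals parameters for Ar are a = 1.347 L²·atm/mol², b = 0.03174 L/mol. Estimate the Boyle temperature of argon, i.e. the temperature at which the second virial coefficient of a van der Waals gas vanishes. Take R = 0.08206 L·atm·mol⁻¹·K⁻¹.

T_B ≈ 517.2 K

For a van der Waals gas the second virial coefficient B₂ = b − a/(RT) vanishes at T_B = a/(Rb).
T_B = 1.347/(0.08206×0.03174) = 1.347/0.0026046 = 517.2 K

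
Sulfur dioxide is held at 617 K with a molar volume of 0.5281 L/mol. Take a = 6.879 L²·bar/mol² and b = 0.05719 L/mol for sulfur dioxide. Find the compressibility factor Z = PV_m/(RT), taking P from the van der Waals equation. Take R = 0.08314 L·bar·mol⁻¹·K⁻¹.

Z ≈ 0.8675

P = RT/(V_m − b) − a/V_m² = (0.08314)(617)/(0.5281 − 0.05719) − 6.879/(0.5281)²
  = 51.297/0.47091 − 24.666 = 108.93 − 24.666 = 84.26 bar
Z = PV_m/(RT) = (84.26)(0.5281)/((0.08314)(617)) = 44.498/51.297 = 0.8675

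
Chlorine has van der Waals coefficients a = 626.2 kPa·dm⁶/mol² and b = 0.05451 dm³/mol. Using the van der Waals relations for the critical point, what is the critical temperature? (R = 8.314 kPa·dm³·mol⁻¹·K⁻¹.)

For a van der Waals gas, T_c = 8a/(27Rb).
T_c = 8×626.2/(27×8.314×0.05451) = 5009.6/12.236 = 409.4 K

T_c ≈ 409.4 K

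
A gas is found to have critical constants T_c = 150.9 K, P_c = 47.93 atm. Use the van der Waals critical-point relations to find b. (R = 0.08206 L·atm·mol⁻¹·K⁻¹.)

From T_c = 8a/(27Rb) and P_c = a/(27b²): b = R T_c/(8 P_c).
b = (0.08206)(150.9)/(8×47.93) = 12.383/383.44 = 0.03229 L/mol

b ≈ 0.03229 L/mol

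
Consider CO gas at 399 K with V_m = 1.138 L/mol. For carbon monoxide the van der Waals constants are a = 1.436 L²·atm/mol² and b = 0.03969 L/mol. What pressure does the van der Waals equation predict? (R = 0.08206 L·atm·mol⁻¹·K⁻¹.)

P = RT/(V_m − b) − a/V_m²
RT/(V_m − b) = (0.08206)(399)/(1.138 − 0.03969) = 32.742/1.0983 = 29.812 atm
a/V_m² = 1.436/(1.138)² = 1.1088 atm
P = 29.812 − 1.1088 = 28.70 atm

P ≈ 28.70 atm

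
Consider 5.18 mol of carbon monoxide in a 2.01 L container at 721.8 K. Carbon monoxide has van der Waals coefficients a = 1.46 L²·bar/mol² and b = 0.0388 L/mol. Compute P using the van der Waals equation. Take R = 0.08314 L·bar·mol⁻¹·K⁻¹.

P ≈ 162.1 bar

P = nRT/(V − nb) − a n²/V²
nRT/(V − nb) = (5.18)(0.08314)(721.8)/(2.01 − 5.18×0.0388) = 310.85/1.8090 = 171.84 bar
a n²/V² = (1.46)(5.18)²/(2.01)² = 9.6966 bar
P = 171.84 − 9.6966 = 162.1 bar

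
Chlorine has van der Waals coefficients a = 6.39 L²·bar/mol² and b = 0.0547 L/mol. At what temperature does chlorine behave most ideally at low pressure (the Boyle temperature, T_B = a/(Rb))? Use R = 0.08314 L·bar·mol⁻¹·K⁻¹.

T_B ≈ 1405 K

For a van der Waals gas the second virial coefficient B₂ = b − a/(RT) vanishes at T_B = a/(Rb).
T_B = 6.39/(0.08314×0.0547) = 6.39/0.0045478 = 1405 K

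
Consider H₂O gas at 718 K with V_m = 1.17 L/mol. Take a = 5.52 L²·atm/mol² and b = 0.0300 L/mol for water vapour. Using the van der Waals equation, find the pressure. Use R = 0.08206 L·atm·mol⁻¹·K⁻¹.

P = RT/(V_m − b) − a/V_m²
RT/(V_m − b) = (0.08206)(718)/(1.17 − 0.0300) = 58.919/1.1400 = 51.683 atm
a/V_m² = 5.52/(1.17)² = 4.0324 atm
P = 51.683 − 4.0324 = 47.65 atm

P ≈ 47.65 atm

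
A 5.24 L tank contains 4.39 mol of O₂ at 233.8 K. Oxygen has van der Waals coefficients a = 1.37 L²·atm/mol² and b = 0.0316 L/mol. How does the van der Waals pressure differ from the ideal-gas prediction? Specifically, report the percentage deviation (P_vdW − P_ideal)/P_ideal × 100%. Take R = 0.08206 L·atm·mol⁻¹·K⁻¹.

-3.26 %

Ideal: P_ideal = nRT/V = (4.39)(0.08206)(233.8)/5.24 = 16.0735 atm
vdW: P = nRT/(V − nb) − a n²/V² = 84.2249/5.10128 − 26.4028/27.4576 = 16.5105 − 0.961584 = 15.5489 atm
% deviation = (15.5489 − 16.0735)/16.0735 × 100% = -3.26%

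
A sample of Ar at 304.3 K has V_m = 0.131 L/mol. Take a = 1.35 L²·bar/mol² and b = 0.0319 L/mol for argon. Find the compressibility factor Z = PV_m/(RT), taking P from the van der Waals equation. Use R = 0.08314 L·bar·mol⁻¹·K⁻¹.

Z ≈ 0.9146

P = RT/(V_m − b) − a/V_m² = (0.08314)(304.3)/(0.131 − 0.0319) − 1.35/(0.131)²
  = 25.300/0.099100 − 78.667 = 255.30 − 78.667 = 176.63 bar
Z = PV_m/(RT) = (176.63)(0.131)/((0.08314)(304.3)) = 23.139/25.300 = 0.9146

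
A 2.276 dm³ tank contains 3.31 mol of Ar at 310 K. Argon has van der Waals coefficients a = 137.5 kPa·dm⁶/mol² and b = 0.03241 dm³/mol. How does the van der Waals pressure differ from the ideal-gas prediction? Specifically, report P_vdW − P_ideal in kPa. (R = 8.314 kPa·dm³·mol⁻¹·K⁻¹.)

Ideal: P_ideal = nRT/V = (3.31)(8.314)(310)/2.276 = 3748.24 kPa
vdW: P = nRT/(V − nb) − a n²/V² = 8531.00/2.16872 − 1506.46/5.18018 = 3933.66 − 290.812 = 3642.85 kPa
ΔP = 3642.85 − 3748.24 = -105.4 kPa

ΔP ≈ -105.4 kPa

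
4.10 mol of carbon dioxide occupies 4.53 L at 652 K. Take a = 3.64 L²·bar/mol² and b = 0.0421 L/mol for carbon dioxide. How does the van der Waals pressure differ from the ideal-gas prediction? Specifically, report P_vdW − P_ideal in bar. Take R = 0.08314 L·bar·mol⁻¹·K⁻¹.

ΔP ≈ -1.038 bar

Ideal: P_ideal = nRT/V = (4.10)(0.08314)(652)/4.53 = 49.0618 bar
vdW: P = nRT/(V − nb) − a n²/V² = 222.250/4.35739 − 61.1884/20.5209 = 51.0053 − 2.98176 = 48.0235 bar
ΔP = 48.0235 − 49.0618 = -1.038 bar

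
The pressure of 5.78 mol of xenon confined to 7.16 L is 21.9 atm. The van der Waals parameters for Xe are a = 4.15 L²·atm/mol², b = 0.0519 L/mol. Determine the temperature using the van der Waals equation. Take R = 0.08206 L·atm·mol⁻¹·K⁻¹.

T ≈ 355.9 K

T = (P + a n²/V²)(V − nb)/(nR)
P + a n²/V² = 21.9 + (4.15)(5.78)²/(7.16)² = 24.604 atm
V − nb = 7.16 − (5.78)(0.0519) = 6.8600 L
T = (24.604)(6.8600)/((5.78)(0.08206)) = 355.9 K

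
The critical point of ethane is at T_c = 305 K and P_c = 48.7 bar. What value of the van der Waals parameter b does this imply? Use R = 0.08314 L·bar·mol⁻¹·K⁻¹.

From T_c = 8a/(27Rb) and P_c = a/(27b²): b = R T_c/(8 P_c).
b = (0.08314)(305)/(8×48.7) = 25.358/389.60 = 0.06509 L/mol

b ≈ 0.06509 L/mol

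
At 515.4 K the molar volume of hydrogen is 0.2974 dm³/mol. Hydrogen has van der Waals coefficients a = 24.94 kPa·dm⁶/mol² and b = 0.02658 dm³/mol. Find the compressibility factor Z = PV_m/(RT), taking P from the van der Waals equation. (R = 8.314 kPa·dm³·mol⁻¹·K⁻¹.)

P = RT/(V_m − b) − a/V_m² = (8.314)(515.4)/(0.2974 − 0.02658) − 24.94/(0.2974)²
  = 4285.0/0.27082 − 281.98 = 15822 − 281.98 = 15540 kPa
Z = PV_m/(RT) = (15540)(0.2974)/((8.314)(515.4)) = 4621.6/4285.0 = 1.079

Z ≈ 1.079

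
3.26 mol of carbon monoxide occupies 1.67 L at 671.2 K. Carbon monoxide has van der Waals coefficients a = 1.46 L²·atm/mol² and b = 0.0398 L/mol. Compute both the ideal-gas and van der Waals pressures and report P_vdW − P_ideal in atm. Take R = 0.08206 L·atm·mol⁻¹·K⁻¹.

ΔP ≈ 3.49 atm

Ideal: P_ideal = nRT/V = (3.26)(0.08206)(671.2)/1.67 = 107.519 atm
vdW: P = nRT/(V − nb) − a n²/V² = 179.556/1.54025 − 15.5163/2.78890 = 116.576 − 5.56359 = 111.012 atm
ΔP = 111.012 − 107.519 = 3.49 atm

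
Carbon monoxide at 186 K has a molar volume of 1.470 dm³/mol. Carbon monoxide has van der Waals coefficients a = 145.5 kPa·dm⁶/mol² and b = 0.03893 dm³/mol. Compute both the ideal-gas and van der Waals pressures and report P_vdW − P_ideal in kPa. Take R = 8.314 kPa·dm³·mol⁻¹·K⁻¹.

ΔP ≈ -38.7 kPa

Ideal: P_ideal = RT/V_m = (8.314)(186)/1.470 = 1051.98 kPa
vdW: P = RT/(V_m − b) − a/V_m² = 1546.40/1.43107 − 145.5/2.16090 = 1080.59 − 67.3331 = 1013.26 kPa
ΔP = 1013.26 − 1051.98 = -38.7 kPa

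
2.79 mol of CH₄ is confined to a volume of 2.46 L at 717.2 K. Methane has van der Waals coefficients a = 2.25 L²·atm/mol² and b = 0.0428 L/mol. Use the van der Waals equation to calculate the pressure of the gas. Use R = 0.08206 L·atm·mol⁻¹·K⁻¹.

P ≈ 67.26 atm

P = nRT/(V − nb) − a n²/V²
nRT/(V − nb) = (2.79)(0.08206)(717.2)/(2.46 − 2.79×0.0428) = 164.20/2.3406 = 70.153 atm
a n²/V² = (2.25)(2.79)²/(2.46)² = 2.8941 atm
P = 70.153 − 2.8941 = 67.26 atm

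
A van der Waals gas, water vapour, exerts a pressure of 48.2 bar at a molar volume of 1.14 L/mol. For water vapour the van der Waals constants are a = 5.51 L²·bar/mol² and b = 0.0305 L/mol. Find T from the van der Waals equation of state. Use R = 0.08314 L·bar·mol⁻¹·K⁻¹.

T ≈ 699.8 K

T = (P + a/V_m²)(V_m − b)/R
P + a/V_m² = 48.2 + 5.51/(1.14)² = 52.440 bar
V_m − b = 1.14 − 0.0305 = 1.1095 L/mol
T = (52.440)(1.1095)/0.08314 = 699.8 K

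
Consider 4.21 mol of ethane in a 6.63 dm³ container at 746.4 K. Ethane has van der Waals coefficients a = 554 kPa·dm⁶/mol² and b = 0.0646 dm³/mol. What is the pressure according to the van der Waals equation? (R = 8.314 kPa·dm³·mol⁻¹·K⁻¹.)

P ≈ 3886 kPa

P = nRT/(V − nb) − a n²/V²
nRT/(V − nb) = (4.21)(8.314)(746.4)/(6.63 − 4.21×0.0646) = 26125/6.3580 = 4109.0 kPa
a n²/V² = (554)(4.21)²/(6.63)² = 223.38 kPa
P = 4109.0 − 223.38 = 3886 kPa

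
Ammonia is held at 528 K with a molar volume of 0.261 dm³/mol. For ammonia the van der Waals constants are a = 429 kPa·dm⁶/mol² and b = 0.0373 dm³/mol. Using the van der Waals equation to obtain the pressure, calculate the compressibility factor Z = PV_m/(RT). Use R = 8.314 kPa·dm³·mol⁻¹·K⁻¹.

P = RT/(V_m − b) − a/V_m² = (8.314)(528)/(0.261 − 0.0373) − 429/(0.261)²
  = 4389.8/0.22370 − 6297.6 = 19624 − 6297.6 = 13326 kPa
Z = PV_m/(RT) = (13326)(0.261)/((8.314)(528)) = 3478.1/4389.8 = 0.7923

Z ≈ 0.7923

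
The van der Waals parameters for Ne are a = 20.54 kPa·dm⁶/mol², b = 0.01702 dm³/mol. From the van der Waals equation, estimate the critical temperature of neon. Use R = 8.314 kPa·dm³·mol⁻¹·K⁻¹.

For a van der Waals gas, T_c = 8a/(27Rb).
T_c = 8×20.54/(27×8.314×0.01702) = 164.32/3.8206 = 43.01 K

T_c ≈ 43.01 K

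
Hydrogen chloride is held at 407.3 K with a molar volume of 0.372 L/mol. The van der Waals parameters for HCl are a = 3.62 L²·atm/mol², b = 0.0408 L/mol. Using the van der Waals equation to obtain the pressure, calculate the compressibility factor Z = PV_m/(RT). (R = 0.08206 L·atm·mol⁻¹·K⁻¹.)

P = RT/(V_m − b) − a/V_m² = (0.08206)(407.3)/(0.372 − 0.0408) − 3.62/(0.372)²
  = 33.423/0.33120 − 26.159 = 100.91 − 26.159 = 74.75 atm
Z = PV_m/(RT) = (74.75)(0.372)/((0.08206)(407.3)) = 27.807/33.423 = 0.8320

Z ≈ 0.8320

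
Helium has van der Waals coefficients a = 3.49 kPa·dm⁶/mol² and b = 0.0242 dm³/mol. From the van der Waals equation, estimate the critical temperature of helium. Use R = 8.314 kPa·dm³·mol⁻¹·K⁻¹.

T_c ≈ 5.140 K

For a van der Waals gas, T_c = 8a/(27Rb).
T_c = 8×3.49/(27×8.314×0.0242) = 27.920/5.4324 = 5.140 K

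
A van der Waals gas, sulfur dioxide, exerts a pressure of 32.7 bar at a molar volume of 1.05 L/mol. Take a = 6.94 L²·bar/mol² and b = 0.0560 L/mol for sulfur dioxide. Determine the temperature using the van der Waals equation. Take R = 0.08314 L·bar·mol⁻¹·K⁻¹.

T ≈ 466.2 K

T = (P + a/V_m²)(V_m − b)/R
P + a/V_m² = 32.7 + 6.94/(1.05)² = 38.995 bar
V_m − b = 1.05 − 0.0560 = 0.99400 L/mol
T = (38.995)(0.99400)/0.08314 = 466.2 K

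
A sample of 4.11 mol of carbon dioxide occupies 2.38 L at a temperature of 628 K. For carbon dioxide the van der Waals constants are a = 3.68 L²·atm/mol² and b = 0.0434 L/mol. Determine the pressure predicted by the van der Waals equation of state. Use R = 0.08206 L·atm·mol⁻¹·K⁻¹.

P ≈ 85.23 atm

P = nRT/(V − nb) − a n²/V²
nRT/(V − nb) = (4.11)(0.08206)(628)/(2.38 − 4.11×0.0434) = 211.80/2.2016 = 96.203 atm
a n²/V² = (3.68)(4.11)²/(2.38)² = 10.974 atm
P = 96.203 − 10.974 = 85.23 atm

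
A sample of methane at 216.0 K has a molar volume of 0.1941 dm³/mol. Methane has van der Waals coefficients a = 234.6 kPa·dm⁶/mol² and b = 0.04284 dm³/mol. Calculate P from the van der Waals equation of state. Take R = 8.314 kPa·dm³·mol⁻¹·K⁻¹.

P ≈ 5645 kPa

P = RT/(V_m − b) − a/V_m²
RT/(V_m − b) = (8.314)(216.0)/(0.1941 − 0.04284) = 1795.8/0.15126 = 11872 kPa
a/V_m² = 234.6/(0.1941)² = 6227.0 kPa
P = 11872 − 6227.0 = 5645 kPa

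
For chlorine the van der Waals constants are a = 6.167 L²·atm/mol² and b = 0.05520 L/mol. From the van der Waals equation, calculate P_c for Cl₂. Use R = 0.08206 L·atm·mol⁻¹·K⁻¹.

For a van der Waals gas, P_c = a/(27b²).
P_c = 6.167/(27×(0.05520)²) = 6.167/0.082270 = 74.96 atm

P_c ≈ 74.96 atm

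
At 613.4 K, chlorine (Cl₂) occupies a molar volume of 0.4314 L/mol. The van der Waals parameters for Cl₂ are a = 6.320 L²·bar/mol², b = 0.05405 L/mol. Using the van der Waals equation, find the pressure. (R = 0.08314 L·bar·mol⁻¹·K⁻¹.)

P = RT/(V_m − b) − a/V_m²
RT/(V_m − b) = (0.08314)(613.4)/(0.4314 − 0.05405) = 50.998/0.37735 = 135.15 bar
a/V_m² = 6.320/(0.4314)² = 33.959 bar
P = 135.15 − 33.959 = 101.2 bar

P ≈ 101.2 bar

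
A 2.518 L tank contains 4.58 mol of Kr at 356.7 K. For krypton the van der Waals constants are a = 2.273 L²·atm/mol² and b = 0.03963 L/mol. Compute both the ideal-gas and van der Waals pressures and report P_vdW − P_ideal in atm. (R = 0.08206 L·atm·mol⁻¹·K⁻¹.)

Ideal: P_ideal = nRT/V = (4.58)(0.08206)(356.7)/2.518 = 53.2408 atm
vdW: P = nRT/(V − nb) − a n²/V² = 134.060/2.33649 − 47.6794/6.34032 = 57.3767 − 7.52003 = 49.8567 atm
ΔP = 49.8567 − 53.2408 = -3.384 atm

ΔP ≈ -3.384 atm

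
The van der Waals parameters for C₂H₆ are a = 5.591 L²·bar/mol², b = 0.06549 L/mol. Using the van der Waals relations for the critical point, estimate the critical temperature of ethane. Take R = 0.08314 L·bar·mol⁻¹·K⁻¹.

T_c ≈ 304.3 K

For a van der Waals gas, T_c = 8a/(27Rb).
T_c = 8×5.591/(27×0.08314×0.06549) = 44.728/0.14701 = 304.3 K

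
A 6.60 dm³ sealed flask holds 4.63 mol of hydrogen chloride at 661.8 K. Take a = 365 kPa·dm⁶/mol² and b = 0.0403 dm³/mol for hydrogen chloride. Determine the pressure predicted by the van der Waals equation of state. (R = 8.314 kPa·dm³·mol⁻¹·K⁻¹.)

P = nRT/(V − nb) − a n²/V²
nRT/(V − nb) = (4.63)(8.314)(661.8)/(6.60 − 4.63×0.0403) = 25475/6.4134 = 3972.2 kPa
a n²/V² = (365)(4.63)²/(6.60)² = 179.63 kPa
P = 3972.2 − 179.63 = 3793 kPa

P ≈ 3793 kPa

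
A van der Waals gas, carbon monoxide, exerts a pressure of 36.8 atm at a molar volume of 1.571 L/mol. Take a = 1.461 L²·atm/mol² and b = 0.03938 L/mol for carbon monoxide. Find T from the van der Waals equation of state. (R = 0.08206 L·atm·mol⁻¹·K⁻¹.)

T = (P + a/V_m²)(V_m − b)/R
P + a/V_m² = 36.8 + 1.461/(1.571)² = 37.392 atm
V_m − b = 1.571 − 0.03938 = 1.5316 L/mol
T = (37.392)(1.5316)/0.08206 = 697.9 K

T ≈ 697.9 K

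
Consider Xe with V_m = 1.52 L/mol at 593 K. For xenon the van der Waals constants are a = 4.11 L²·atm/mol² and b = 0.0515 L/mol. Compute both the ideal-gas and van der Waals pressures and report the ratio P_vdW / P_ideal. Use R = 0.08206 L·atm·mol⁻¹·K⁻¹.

P_vdW / P_ideal ≈ 0.9795

Ideal: P_ideal = RT/V_m = (0.08206)(593)/1.52 = 32.0142 atm
vdW: P = RT/(V_m − b) − a/V_m² = 48.6616/1.46850 − 4.11/2.31040 = 33.1369 − 1.77891 = 31.3580 atm
Ratio = 31.3580/32.0142 = 0.9795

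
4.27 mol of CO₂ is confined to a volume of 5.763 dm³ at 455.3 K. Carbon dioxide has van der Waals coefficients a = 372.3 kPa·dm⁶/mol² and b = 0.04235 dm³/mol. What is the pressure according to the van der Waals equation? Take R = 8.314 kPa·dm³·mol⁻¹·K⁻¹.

P = nRT/(V − nb) − a n²/V²
nRT/(V − nb) = (4.27)(8.314)(455.3)/(5.763 − 4.27×0.04235) = 16164/5.5822 = 2895.6 kPa
a n²/V² = (372.3)(4.27)²/(5.763)² = 204.39 kPa
P = 2895.6 − 204.39 = 2691 kPa

P ≈ 2691 kPa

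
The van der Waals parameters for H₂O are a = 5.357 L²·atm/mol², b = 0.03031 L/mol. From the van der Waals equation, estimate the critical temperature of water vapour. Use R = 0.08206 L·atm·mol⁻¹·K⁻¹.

For a van der Waals gas, T_c = 8a/(27Rb).
T_c = 8×5.357/(27×0.08206×0.03031) = 42.856/0.067155 = 638.2 K

T_c ≈ 638.2 K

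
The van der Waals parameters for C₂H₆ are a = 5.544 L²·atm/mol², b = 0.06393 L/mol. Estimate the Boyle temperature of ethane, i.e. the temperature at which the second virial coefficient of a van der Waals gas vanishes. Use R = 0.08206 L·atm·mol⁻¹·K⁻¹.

For a van der Waals gas the second virial coefficient B₂ = b − a/(RT) vanishes at T_B = a/(Rb).
T_B = 5.544/(0.08206×0.06393) = 5.544/0.0052461 = 1057 K

T_B ≈ 1057 K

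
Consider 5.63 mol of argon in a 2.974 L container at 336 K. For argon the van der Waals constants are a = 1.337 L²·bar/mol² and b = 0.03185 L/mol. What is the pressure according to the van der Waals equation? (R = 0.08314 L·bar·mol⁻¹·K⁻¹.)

P = nRT/(V − nb) − a n²/V²
nRT/(V − nb) = (5.63)(0.08314)(336)/(2.974 − 5.63×0.03185) = 157.27/2.7947 = 56.274 bar
a n²/V² = (1.337)(5.63)²/(2.974)² = 4.7914 bar
P = 56.274 − 4.7914 = 51.48 bar

P ≈ 51.48 bar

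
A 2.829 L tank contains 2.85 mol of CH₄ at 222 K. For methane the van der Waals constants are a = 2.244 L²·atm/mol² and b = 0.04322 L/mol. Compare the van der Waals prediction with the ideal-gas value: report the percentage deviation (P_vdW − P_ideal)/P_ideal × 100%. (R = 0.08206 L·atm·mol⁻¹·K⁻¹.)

-7.86 %

Ideal: P_ideal = nRT/V = (2.85)(0.08206)(222)/2.829 = 18.3525 atm
vdW: P = nRT/(V − nb) − a n²/V² = 51.9194/2.70582 − 18.2269/8.00324 = 19.1880 − 2.27744 = 16.9106 atm
% deviation = (16.9106 − 18.3525)/18.3525 × 100% = -7.86%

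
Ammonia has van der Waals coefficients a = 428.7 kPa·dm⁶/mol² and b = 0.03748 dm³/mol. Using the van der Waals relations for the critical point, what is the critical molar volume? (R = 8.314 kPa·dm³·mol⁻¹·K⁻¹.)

For a van der Waals gas, V_m,c = 3b.
V_m,c = 3×0.03748 = 0.1124 dm³/mol

V_m,c ≈ 0.1124 dm³/mol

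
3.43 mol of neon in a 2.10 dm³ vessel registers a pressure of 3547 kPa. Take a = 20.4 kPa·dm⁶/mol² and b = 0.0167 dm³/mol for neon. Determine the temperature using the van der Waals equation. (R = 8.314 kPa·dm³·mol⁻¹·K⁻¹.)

T = (P + a n²/V²)(V − nb)/(nR)
P + a n²/V² = 3547 + (20.4)(3.43)²/(2.10)² = 3601.4 kPa
V − nb = 2.10 − (3.43)(0.0167) = 2.0427 dm³
T = (3601.4)(2.0427)/((3.43)(8.314)) = 258.0 K

T ≈ 258.0 K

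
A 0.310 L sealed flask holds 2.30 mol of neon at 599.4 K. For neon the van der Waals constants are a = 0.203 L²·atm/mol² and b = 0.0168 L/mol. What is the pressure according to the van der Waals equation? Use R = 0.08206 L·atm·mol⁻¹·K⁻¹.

P = nRT/(V − nb) − a n²/V²
nRT/(V − nb) = (2.30)(0.08206)(599.4)/(0.310 − 2.30×0.0168) = 113.13/0.27136 = 416.90 atm
a n²/V² = (0.203)(2.30)²/(0.310)² = 11.175 atm
P = 416.90 − 11.175 = 405.7 atm

P ≈ 405.7 atm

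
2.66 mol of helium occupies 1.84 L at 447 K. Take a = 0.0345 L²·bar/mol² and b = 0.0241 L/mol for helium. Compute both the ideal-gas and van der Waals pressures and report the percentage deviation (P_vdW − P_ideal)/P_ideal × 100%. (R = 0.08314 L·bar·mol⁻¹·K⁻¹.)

3.48 %

Ideal: P_ideal = nRT/V = (2.66)(0.08314)(447)/1.84 = 53.7256 bar
vdW: P = nRT/(V − nb) − a n²/V² = 98.8551/1.77589 − 0.244108/3.38560 = 55.6651 − 0.0721018 = 55.5930 bar
% deviation = (55.5930 − 53.7256)/53.7256 × 100% = 3.48%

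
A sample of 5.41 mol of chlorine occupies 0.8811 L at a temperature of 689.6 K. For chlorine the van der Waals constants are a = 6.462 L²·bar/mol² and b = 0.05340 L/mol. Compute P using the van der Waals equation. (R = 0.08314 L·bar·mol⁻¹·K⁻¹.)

P = nRT/(V − nb) − a n²/V²
nRT/(V − nb) = (5.41)(0.08314)(689.6)/(0.8811 − 5.41×0.05340) = 310.17/0.59221 = 523.75 bar
a n²/V² = (6.462)(5.41)²/(0.8811)² = 243.62 bar
P = 523.75 − 243.62 = 280.1 bar

P ≈ 280.1 bar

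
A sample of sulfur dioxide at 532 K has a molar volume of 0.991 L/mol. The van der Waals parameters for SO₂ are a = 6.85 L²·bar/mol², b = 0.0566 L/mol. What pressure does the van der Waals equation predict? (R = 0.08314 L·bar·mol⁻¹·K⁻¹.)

P ≈ 40.36 bar

P = RT/(V_m − b) − a/V_m²
RT/(V_m − b) = (0.08314)(532)/(0.991 − 0.0566) = 44.230/0.93440 = 47.335 bar
a/V_m² = 6.85/(0.991)² = 6.9750 bar
P = 47.335 − 6.9750 = 40.36 bar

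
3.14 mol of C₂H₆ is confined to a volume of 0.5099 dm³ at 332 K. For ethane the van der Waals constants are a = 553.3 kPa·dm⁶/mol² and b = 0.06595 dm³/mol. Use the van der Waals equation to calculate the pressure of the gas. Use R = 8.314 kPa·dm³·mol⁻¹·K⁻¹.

P ≈ 7640 kPa

P = nRT/(V − nb) − a n²/V²
nRT/(V − nb) = (3.14)(8.314)(332)/(0.5099 − 3.14×0.06595) = 8667.2/0.30282 = 28622 kPa
a n²/V² = (553.3)(3.14)²/(0.5099)² = 20982 kPa
P = 28622 − 20982 = 7640 kPa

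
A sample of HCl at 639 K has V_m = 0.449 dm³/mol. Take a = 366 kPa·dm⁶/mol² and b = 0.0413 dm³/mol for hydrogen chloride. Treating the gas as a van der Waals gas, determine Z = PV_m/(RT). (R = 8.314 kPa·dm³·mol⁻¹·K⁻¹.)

P = RT/(V_m − b) − a/V_m² = (8.314)(639)/(0.449 − 0.0413) − 366/(0.449)²
  = 5312.6/0.40770 − 1815.5 = 13031 − 1815.5 = 11216 kPa
Z = PV_m/(RT) = (11216)(0.449)/((8.314)(639)) = 5036.0/5312.6 = 0.9479

Z ≈ 0.9479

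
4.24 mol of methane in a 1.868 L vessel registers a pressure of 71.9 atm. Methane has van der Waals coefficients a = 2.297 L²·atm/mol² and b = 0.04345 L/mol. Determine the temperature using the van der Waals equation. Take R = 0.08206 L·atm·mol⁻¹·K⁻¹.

T = (P + a n²/V²)(V − nb)/(nR)
P + a n²/V² = 71.9 + (2.297)(4.24)²/(1.868)² = 83.734 atm
V − nb = 1.868 − (4.24)(0.04345) = 1.6838 L
T = (83.734)(1.6838)/((4.24)(0.08206)) = 405.2 K

T ≈ 405.2 K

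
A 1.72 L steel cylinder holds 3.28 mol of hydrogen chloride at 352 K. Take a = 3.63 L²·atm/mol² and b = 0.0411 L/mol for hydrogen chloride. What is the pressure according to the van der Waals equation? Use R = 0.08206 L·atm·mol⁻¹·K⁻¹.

P ≈ 46.57 atm

P = nRT/(V − nb) − a n²/V²
nRT/(V − nb) = (3.28)(0.08206)(352)/(1.72 − 3.28×0.0411) = 94.743/1.5852 = 59.767 atm
a n²/V² = (3.63)(3.28)²/(1.72)² = 13.201 atm
P = 59.767 − 13.201 = 46.57 atm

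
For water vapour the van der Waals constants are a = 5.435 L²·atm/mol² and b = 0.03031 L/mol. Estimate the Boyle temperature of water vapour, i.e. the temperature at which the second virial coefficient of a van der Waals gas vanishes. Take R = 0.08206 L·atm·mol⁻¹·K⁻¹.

T_B ≈ 2185 K

For a van der Waals gas the second virial coefficient B₂ = b − a/(RT) vanishes at T_B = a/(Rb).
T_B = 5.435/(0.08206×0.03031) = 5.435/0.0024872 = 2185 K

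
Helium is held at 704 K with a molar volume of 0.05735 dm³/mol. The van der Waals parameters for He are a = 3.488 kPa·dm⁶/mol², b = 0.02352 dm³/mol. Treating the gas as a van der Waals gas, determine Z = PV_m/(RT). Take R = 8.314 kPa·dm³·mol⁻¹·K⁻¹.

Z ≈ 1.685

P = RT/(V_m − b) − a/V_m² = (8.314)(704)/(0.05735 − 0.02352) − 3.488/(0.05735)²
  = 5853.1/0.033830 − 1060.5 = 173015 − 1060.5 = 171955 kPa
Z = PV_m/(RT) = (171955)(0.05735)/((8.314)(704)) = 9861.6/5853.1 = 1.685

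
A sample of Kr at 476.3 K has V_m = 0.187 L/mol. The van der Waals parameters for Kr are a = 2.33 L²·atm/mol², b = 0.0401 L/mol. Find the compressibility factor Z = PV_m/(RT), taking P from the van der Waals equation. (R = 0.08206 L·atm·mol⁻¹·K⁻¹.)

P = RT/(V_m − b) − a/V_m² = (0.08206)(476.3)/(0.187 − 0.0401) − 2.33/(0.187)²
  = 39.085/0.14690 − 66.630 = 266.07 − 66.630 = 199.44 atm
Z = PV_m/(RT) = (199.44)(0.187)/((0.08206)(476.3)) = 37.295/39.085 = 0.9542

Z ≈ 0.9542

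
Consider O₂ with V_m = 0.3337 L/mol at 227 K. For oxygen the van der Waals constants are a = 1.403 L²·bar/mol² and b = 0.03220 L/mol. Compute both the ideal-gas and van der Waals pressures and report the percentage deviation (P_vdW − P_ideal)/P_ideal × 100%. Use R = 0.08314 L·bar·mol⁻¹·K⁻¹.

Ideal: P_ideal = RT/V_m = (0.08314)(227)/0.3337 = 56.5561 bar
vdW: P = RT/(V_m − b) − a/V_m² = 18.8728/0.301500 − 1.403/0.111356 = 62.5964 − 12.5992 = 49.9972 bar
% deviation = (49.9972 − 56.5561)/56.5561 × 100% = -11.60%

-11.60 %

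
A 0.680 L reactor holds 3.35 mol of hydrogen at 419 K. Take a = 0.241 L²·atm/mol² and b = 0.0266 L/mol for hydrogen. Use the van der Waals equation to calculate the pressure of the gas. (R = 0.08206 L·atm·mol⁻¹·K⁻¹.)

P = nRT/(V − nb) − a n²/V²
nRT/(V − nb) = (3.35)(0.08206)(419)/(0.680 − 3.35×0.0266) = 115.18/0.59089 = 194.93 atm
a n²/V² = (0.241)(3.35)²/(0.680)² = 5.8491 atm
P = 194.93 − 5.8491 = 189.1 atm

P ≈ 189.1 atm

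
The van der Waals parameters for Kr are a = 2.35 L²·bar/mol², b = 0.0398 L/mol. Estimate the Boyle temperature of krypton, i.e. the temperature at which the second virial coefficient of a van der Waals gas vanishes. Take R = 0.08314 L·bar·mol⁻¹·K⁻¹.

T_B ≈ 710.2 K

For a van der Waals gas the second virial coefficient B₂ = b − a/(RT) vanishes at T_B = a/(Rb).
T_B = 2.35/(0.08314×0.0398) = 2.35/0.0033090 = 710.2 K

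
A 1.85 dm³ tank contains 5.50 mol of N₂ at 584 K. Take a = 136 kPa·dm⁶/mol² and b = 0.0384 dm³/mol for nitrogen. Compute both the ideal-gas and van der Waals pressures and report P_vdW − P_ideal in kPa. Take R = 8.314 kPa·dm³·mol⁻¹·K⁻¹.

ΔP ≈ 658 kPa

Ideal: P_ideal = nRT/V = (5.50)(8.314)(584)/1.85 = 14434.9 kPa
vdW: P = nRT/(V − nb) − a n²/V² = 26704.6/1.63880 − 4114.00/3.42250 = 16295.2 − 1202.05 = 15093.2 kPa
ΔP = 15093.2 − 14434.9 = 658 kPa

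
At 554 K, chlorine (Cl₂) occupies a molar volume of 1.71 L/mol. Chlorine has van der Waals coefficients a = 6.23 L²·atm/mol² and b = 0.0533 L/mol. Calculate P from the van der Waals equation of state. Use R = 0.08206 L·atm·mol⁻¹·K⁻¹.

P ≈ 25.31 atm

P = RT/(V_m − b) − a/V_m²
RT/(V_m − b) = (0.08206)(554)/(1.71 − 0.0533) = 45.461/1.6567 = 27.441 atm
a/V_m² = 6.23/(1.71)² = 2.1306 atm
P = 27.441 − 2.1306 = 25.31 atm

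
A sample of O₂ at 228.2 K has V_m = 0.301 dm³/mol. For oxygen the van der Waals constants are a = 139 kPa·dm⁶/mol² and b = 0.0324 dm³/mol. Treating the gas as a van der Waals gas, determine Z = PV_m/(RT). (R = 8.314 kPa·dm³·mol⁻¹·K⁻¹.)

Z ≈ 0.8772

P = RT/(V_m − b) − a/V_m² = (8.314)(228.2)/(0.301 − 0.0324) − 139/(0.301)²
  = 1897.3/0.26860 − 1534.2 = 7063.7 − 1534.2 = 5529.5 kPa
Z = PV_m/(RT) = (5529.5)(0.301)/((8.314)(228.2)) = 1664.4/1897.3 = 0.8772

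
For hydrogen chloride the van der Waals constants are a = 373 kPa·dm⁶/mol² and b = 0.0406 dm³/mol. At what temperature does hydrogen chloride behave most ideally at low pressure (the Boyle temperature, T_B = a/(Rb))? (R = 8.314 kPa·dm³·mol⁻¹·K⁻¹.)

T_B ≈ 1105 K

For a van der Waals gas the second virial coefficient B₂ = b − a/(RT) vanishes at T_B = a/(Rb).
T_B = 373/(8.314×0.0406) = 373/0.33755 = 1105 K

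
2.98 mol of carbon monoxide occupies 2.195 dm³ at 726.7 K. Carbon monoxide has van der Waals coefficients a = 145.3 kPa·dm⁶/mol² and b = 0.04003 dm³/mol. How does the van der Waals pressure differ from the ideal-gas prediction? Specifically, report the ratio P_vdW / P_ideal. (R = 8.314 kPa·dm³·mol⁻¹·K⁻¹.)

P_vdW / P_ideal ≈ 1.025

Ideal: P_ideal = nRT/V = (2.98)(8.314)(726.7)/2.195 = 8202.51 kPa
vdW: P = nRT/(V − nb) − a n²/V² = 18004.5/2.07571 − 1290.32/4.81803 = 8673.90 − 267.811 = 8406.09 kPa
Ratio = 8406.09/8202.51 = 1.025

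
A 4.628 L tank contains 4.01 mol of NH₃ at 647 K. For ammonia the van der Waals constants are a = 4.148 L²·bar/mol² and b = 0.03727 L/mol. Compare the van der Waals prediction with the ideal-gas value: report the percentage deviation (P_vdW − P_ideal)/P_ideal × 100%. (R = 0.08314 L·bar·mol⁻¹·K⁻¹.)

-3.34 %

Ideal: P_ideal = nRT/V = (4.01)(0.08314)(647)/4.628 = 46.6085 bar
vdW: P = nRT/(V − nb) − a n²/V² = 215.704/4.47855 − 66.7003/21.4184 = 48.1638 − 3.11416 = 45.0496 bar
% deviation = (45.0496 − 46.6085)/46.6085 × 100% = -3.34%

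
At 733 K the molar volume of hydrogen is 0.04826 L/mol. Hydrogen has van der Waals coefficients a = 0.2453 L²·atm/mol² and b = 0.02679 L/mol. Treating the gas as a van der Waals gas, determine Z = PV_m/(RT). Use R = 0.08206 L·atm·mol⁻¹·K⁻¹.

P = RT/(V_m − b) − a/V_m² = (0.08206)(733)/(0.04826 − 0.02679) − 0.2453/(0.04826)²
  = 60.150/0.021470 − 105.32 = 2801.6 − 105.32 = 2696.3 atm
Z = PV_m/(RT) = (2696.3)(0.04826)/((0.08206)(733)) = 130.12/60.150 = 2.163

Z ≈ 2.163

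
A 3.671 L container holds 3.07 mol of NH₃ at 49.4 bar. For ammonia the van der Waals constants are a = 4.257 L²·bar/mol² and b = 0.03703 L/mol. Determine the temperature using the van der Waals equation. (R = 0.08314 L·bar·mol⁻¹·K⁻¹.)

T ≈ 730.0 K

T = (P + a n²/V²)(V − nb)/(nR)
P + a n²/V² = 49.4 + (4.257)(3.07)²/(3.671)² = 52.377 bar
V − nb = 3.671 − (3.07)(0.03703) = 3.5573 L
T = (52.377)(3.5573)/((3.07)(0.08314)) = 730.0 K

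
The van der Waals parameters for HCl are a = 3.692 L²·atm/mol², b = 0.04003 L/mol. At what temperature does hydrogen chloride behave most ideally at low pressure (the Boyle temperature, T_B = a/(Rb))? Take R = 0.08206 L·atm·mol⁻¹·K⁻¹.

T_B ≈ 1124 K

For a van der Waals gas the second virial coefficient B₂ = b − a/(RT) vanishes at T_B = a/(Rb).
T_B = 3.692/(0.08206×0.04003) = 3.692/0.0032849 = 1124 K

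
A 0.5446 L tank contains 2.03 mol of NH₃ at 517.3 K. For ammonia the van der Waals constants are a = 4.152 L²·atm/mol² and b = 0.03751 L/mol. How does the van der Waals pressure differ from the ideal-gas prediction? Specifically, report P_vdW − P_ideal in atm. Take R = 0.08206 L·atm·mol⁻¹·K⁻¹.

Ideal: P_ideal = nRT/V = (2.03)(0.08206)(517.3)/0.5446 = 158.231 atm
vdW: P = nRT/(V − nb) − a n²/V² = 86.1728/0.468455 − 17.1100/0.296589 = 183.951 − 57.6893 = 126.262 atm
ΔP = 126.262 − 158.231 = -31.97 atm

ΔP ≈ -31.97 atm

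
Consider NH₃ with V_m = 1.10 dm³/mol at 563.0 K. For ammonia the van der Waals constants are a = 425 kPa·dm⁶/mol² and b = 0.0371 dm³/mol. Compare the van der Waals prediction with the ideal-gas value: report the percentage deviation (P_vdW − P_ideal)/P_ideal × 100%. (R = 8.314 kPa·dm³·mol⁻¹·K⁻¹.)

-4.76 %

Ideal: P_ideal = RT/V_m = (8.314)(563.0)/1.10 = 4255.26 kPa
vdW: P = RT/(V_m − b) − a/V_m² = 4680.78/1.06290 − 425/1.21000 = 4403.78 − 351.240 = 4052.54 kPa
% deviation = (4052.54 − 4255.26)/4255.26 × 100% = -4.76%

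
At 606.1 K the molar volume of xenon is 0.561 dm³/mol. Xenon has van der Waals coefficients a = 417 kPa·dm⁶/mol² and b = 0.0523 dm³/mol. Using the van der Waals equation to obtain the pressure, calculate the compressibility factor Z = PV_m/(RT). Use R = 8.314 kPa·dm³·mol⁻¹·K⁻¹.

Z ≈ 0.9553

P = RT/(V_m − b) − a/V_m² = (8.314)(606.1)/(0.561 − 0.0523) − 417/(0.561)²
  = 5039.1/0.50870 − 1325.0 = 9905.8 − 1325.0 = 8580.8 kPa
Z = PV_m/(RT) = (8580.8)(0.561)/((8.314)(606.1)) = 4813.8/5039.1 = 0.9553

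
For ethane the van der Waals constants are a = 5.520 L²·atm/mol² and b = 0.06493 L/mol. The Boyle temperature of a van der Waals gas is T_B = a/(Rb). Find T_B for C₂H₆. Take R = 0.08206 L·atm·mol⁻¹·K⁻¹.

For a van der Waals gas the second virial coefficient B₂ = b − a/(RT) vanishes at T_B = a/(Rb).
T_B = 5.520/(0.08206×0.06493) = 5.520/0.0053282 = 1036 K

T_B ≈ 1036 K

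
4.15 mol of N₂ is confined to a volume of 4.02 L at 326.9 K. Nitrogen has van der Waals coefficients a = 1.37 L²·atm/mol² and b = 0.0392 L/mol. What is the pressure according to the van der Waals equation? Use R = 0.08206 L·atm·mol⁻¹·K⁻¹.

P ≈ 27.40 atm

P = nRT/(V − nb) − a n²/V²
nRT/(V − nb) = (4.15)(0.08206)(326.9)/(4.02 − 4.15×0.0392) = 111.33/3.8573 = 28.862 atm
a n²/V² = (1.37)(4.15)²/(4.02)² = 1.4600 atm
P = 28.862 − 1.4600 = 27.40 atm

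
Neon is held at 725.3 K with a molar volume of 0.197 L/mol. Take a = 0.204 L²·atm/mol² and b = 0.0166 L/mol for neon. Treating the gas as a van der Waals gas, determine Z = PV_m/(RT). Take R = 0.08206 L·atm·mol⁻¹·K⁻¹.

P = RT/(V_m − b) − a/V_m² = (0.08206)(725.3)/(0.197 − 0.0166) − 0.204/(0.197)²
  = 59.518/0.18040 − 5.2565 = 329.92 − 5.2565 = 324.66 atm
Z = PV_m/(RT) = (324.66)(0.197)/((0.08206)(725.3)) = 63.958/59.518 = 1.075

Z ≈ 1.075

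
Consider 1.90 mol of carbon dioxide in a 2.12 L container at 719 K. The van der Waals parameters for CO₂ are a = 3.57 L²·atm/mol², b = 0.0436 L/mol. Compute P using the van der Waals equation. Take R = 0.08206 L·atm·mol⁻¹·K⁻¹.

P = nRT/(V − nb) − a n²/V²
nRT/(V − nb) = (1.90)(0.08206)(719)/(2.12 − 1.90×0.0436) = 112.10/2.0372 = 55.027 atm
a n²/V² = (3.57)(1.90)²/(2.12)² = 2.8675 atm
P = 55.027 − 2.8675 = 52.16 atm

P ≈ 52.16 atm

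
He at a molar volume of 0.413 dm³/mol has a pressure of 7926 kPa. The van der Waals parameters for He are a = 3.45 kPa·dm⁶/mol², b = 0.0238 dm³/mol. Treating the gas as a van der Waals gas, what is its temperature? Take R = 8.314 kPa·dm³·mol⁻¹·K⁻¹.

T = (P + a/V_m²)(V_m − b)/R
P + a/V_m² = 7926 + 3.45/(0.413)² = 7946.2 kPa
V_m − b = 0.413 − 0.0238 = 0.38920 dm³/mol
T = (7946.2)(0.38920)/8.314 = 372.0 K

T ≈ 372.0 K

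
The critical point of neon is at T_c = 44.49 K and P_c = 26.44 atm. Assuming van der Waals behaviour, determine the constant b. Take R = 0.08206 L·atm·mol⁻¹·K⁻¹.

From T_c = 8a/(27Rb) and P_c = a/(27b²): b = R T_c/(8 P_c).
b = (0.08206)(44.49)/(8×26.44) = 3.6508/211.52 = 0.01726 L/mol

b ≈ 0.01726 L/mol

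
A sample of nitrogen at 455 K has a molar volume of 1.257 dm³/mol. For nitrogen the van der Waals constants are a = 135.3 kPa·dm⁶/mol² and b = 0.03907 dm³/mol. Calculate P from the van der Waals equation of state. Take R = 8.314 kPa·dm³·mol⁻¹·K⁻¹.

P = RT/(V_m − b) − a/V_m²
RT/(V_m − b) = (8.314)(455)/(1.257 − 0.03907) = 3782.9/1.2179 = 3106.1 kPa
a/V_m² = 135.3/(1.257)² = 85.630 kPa
P = 3106.1 − 85.630 = 3020 kPa

P ≈ 3020 kPa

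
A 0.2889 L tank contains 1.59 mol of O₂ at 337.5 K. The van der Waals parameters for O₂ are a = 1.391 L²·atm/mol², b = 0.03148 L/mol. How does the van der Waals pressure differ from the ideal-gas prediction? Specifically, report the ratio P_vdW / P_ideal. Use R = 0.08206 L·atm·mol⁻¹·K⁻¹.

Ideal: P_ideal = nRT/V = (1.59)(0.08206)(337.5)/0.2889 = 152.425 atm
vdW: P = nRT/(V − nb) − a n²/V² = 44.0354/0.238847 − 3.51659/0.0834632 = 184.367 − 42.1334 = 142.234 atm
Ratio = 142.234/152.425 = 0.9331

P_vdW / P_ideal ≈ 0.9331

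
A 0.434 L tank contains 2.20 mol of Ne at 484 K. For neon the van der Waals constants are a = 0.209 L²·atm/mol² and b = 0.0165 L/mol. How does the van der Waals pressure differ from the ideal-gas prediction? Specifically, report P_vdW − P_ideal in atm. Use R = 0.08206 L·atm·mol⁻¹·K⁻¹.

ΔP ≈ 13.01 atm

Ideal: P_ideal = nRT/V = (2.20)(0.08206)(484)/0.434 = 201.331 atm
vdW: P = nRT/(V − nb) − a n²/V² = 87.3775/0.397700 − 1.01156/0.188356 = 219.707 − 5.37047 = 214.337 atm
ΔP = 214.337 − 201.331 = 13.01 atm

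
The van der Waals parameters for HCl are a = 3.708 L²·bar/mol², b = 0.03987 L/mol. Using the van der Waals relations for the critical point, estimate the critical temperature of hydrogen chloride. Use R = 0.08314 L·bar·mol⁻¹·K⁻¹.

For a van der Waals gas, T_c = 8a/(27Rb).
T_c = 8×3.708/(27×0.08314×0.03987) = 29.664/0.089499 = 331.4 K

T_c ≈ 331.4 K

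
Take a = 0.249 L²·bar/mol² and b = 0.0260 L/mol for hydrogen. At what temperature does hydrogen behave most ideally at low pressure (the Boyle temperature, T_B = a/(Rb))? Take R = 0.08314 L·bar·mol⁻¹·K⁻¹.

T_B ≈ 115.2 K

For a van der Waals gas the second virial coefficient B₂ = b − a/(RT) vanishes at T_B = a/(Rb).
T_B = 0.249/(0.08314×0.0260) = 0.249/0.0021616 = 115.2 K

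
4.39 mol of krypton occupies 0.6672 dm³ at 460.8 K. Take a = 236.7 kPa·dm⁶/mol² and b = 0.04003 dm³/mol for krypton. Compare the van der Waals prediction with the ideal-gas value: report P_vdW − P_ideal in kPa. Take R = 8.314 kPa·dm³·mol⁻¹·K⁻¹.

Ideal: P_ideal = nRT/V = (4.39)(8.314)(460.8)/0.6672 = 25207.6 kPa
vdW: P = nRT/(V − nb) − a n²/V² = 16818.5/0.491468 − 4561.71/0.445156 = 34220.9 − 10247.4 = 23973.5 kPa
ΔP = 23973.5 − 25207.6 = -1234 kPa

ΔP ≈ -1234 kPa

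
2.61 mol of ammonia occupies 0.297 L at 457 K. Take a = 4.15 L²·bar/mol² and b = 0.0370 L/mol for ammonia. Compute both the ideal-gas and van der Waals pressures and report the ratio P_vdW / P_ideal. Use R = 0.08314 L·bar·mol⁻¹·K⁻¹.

Ideal: P_ideal = nRT/V = (2.61)(0.08314)(457)/0.297 = 333.895 bar
vdW: P = nRT/(V − nb) − a n²/V² = 99.1669/0.200430 − 28.2702/0.0882090 = 494.771 − 320.491 = 174.280 bar
Ratio = 174.280/333.895 = 0.5220

P_vdW / P_ideal ≈ 0.5220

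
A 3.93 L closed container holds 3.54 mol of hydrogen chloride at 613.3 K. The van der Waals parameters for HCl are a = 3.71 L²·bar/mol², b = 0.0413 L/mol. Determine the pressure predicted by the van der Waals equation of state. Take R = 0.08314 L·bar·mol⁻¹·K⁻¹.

P ≈ 44.69 bar

P = nRT/(V − nb) − a n²/V²
nRT/(V − nb) = (3.54)(0.08314)(613.3)/(3.93 − 3.54×0.0413) = 180.50/3.7838 = 47.703 bar
a n²/V² = (3.71)(3.54)²/(3.93)² = 3.0102 bar
P = 47.703 − 3.0102 = 44.69 bar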